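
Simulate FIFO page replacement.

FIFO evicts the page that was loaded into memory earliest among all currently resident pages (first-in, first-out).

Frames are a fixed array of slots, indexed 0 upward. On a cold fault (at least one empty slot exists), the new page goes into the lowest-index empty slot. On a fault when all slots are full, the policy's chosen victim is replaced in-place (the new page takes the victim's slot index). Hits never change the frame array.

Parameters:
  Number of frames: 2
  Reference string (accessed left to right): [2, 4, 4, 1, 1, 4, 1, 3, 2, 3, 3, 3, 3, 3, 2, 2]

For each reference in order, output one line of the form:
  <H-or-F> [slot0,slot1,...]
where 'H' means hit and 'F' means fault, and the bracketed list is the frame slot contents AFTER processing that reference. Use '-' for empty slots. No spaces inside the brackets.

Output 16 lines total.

F [2,-]
F [2,4]
H [2,4]
F [1,4]
H [1,4]
H [1,4]
H [1,4]
F [1,3]
F [2,3]
H [2,3]
H [2,3]
H [2,3]
H [2,3]
H [2,3]
H [2,3]
H [2,3]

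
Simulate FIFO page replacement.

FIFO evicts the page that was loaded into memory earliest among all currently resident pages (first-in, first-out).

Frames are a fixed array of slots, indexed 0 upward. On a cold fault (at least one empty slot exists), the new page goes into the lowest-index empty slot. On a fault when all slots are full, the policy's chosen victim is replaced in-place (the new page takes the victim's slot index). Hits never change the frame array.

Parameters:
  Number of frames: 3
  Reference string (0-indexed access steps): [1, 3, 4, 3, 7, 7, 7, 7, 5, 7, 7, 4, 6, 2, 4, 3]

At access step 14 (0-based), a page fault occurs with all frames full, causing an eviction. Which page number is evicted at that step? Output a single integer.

Step 0: ref 1 -> FAULT, frames=[1,-,-]
Step 1: ref 3 -> FAULT, frames=[1,3,-]
Step 2: ref 4 -> FAULT, frames=[1,3,4]
Step 3: ref 3 -> HIT, frames=[1,3,4]
Step 4: ref 7 -> FAULT, evict 1, frames=[7,3,4]
Step 5: ref 7 -> HIT, frames=[7,3,4]
Step 6: ref 7 -> HIT, frames=[7,3,4]
Step 7: ref 7 -> HIT, frames=[7,3,4]
Step 8: ref 5 -> FAULT, evict 3, frames=[7,5,4]
Step 9: ref 7 -> HIT, frames=[7,5,4]
Step 10: ref 7 -> HIT, frames=[7,5,4]
Step 11: ref 4 -> HIT, frames=[7,5,4]
Step 12: ref 6 -> FAULT, evict 4, frames=[7,5,6]
Step 13: ref 2 -> FAULT, evict 7, frames=[2,5,6]
Step 14: ref 4 -> FAULT, evict 5, frames=[2,4,6]
At step 14: evicted page 5

Answer: 5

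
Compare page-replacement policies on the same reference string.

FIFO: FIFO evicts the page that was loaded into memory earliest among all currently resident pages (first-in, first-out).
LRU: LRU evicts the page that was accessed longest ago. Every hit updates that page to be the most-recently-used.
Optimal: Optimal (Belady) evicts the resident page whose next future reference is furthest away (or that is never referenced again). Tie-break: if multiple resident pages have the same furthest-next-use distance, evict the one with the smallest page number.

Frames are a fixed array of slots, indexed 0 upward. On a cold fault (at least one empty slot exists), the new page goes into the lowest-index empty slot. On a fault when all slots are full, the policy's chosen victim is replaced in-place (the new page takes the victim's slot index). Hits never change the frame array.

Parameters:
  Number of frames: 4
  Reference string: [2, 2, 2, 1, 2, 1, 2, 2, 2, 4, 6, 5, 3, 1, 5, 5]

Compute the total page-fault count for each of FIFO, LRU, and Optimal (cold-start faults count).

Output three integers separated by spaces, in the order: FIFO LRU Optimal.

--- FIFO ---
  step 0: ref 2 -> FAULT, frames=[2,-,-,-] (faults so far: 1)
  step 1: ref 2 -> HIT, frames=[2,-,-,-] (faults so far: 1)
  step 2: ref 2 -> HIT, frames=[2,-,-,-] (faults so far: 1)
  step 3: ref 1 -> FAULT, frames=[2,1,-,-] (faults so far: 2)
  step 4: ref 2 -> HIT, frames=[2,1,-,-] (faults so far: 2)
  step 5: ref 1 -> HIT, frames=[2,1,-,-] (faults so far: 2)
  step 6: ref 2 -> HIT, frames=[2,1,-,-] (faults so far: 2)
  step 7: ref 2 -> HIT, frames=[2,1,-,-] (faults so far: 2)
  step 8: ref 2 -> HIT, frames=[2,1,-,-] (faults so far: 2)
  step 9: ref 4 -> FAULT, frames=[2,1,4,-] (faults so far: 3)
  step 10: ref 6 -> FAULT, frames=[2,1,4,6] (faults so far: 4)
  step 11: ref 5 -> FAULT, evict 2, frames=[5,1,4,6] (faults so far: 5)
  step 12: ref 3 -> FAULT, evict 1, frames=[5,3,4,6] (faults so far: 6)
  step 13: ref 1 -> FAULT, evict 4, frames=[5,3,1,6] (faults so far: 7)
  step 14: ref 5 -> HIT, frames=[5,3,1,6] (faults so far: 7)
  step 15: ref 5 -> HIT, frames=[5,3,1,6] (faults so far: 7)
  FIFO total faults: 7
--- LRU ---
  step 0: ref 2 -> FAULT, frames=[2,-,-,-] (faults so far: 1)
  step 1: ref 2 -> HIT, frames=[2,-,-,-] (faults so far: 1)
  step 2: ref 2 -> HIT, frames=[2,-,-,-] (faults so far: 1)
  step 3: ref 1 -> FAULT, frames=[2,1,-,-] (faults so far: 2)
  step 4: ref 2 -> HIT, frames=[2,1,-,-] (faults so far: 2)
  step 5: ref 1 -> HIT, frames=[2,1,-,-] (faults so far: 2)
  step 6: ref 2 -> HIT, frames=[2,1,-,-] (faults so far: 2)
  step 7: ref 2 -> HIT, frames=[2,1,-,-] (faults so far: 2)
  step 8: ref 2 -> HIT, frames=[2,1,-,-] (faults so far: 2)
  step 9: ref 4 -> FAULT, frames=[2,1,4,-] (faults so far: 3)
  step 10: ref 6 -> FAULT, frames=[2,1,4,6] (faults so far: 4)
  step 11: ref 5 -> FAULT, evict 1, frames=[2,5,4,6] (faults so far: 5)
  step 12: ref 3 -> FAULT, evict 2, frames=[3,5,4,6] (faults so far: 6)
  step 13: ref 1 -> FAULT, evict 4, frames=[3,5,1,6] (faults so far: 7)
  step 14: ref 5 -> HIT, frames=[3,5,1,6] (faults so far: 7)
  step 15: ref 5 -> HIT, frames=[3,5,1,6] (faults so far: 7)
  LRU total faults: 7
--- Optimal ---
  step 0: ref 2 -> FAULT, frames=[2,-,-,-] (faults so far: 1)
  step 1: ref 2 -> HIT, frames=[2,-,-,-] (faults so far: 1)
  step 2: ref 2 -> HIT, frames=[2,-,-,-] (faults so far: 1)
  step 3: ref 1 -> FAULT, frames=[2,1,-,-] (faults so far: 2)
  step 4: ref 2 -> HIT, frames=[2,1,-,-] (faults so far: 2)
  step 5: ref 1 -> HIT, frames=[2,1,-,-] (faults so far: 2)
  step 6: ref 2 -> HIT, frames=[2,1,-,-] (faults so far: 2)
  step 7: ref 2 -> HIT, frames=[2,1,-,-] (faults so far: 2)
  step 8: ref 2 -> HIT, frames=[2,1,-,-] (faults so far: 2)
  step 9: ref 4 -> FAULT, frames=[2,1,4,-] (faults so far: 3)
  step 10: ref 6 -> FAULT, frames=[2,1,4,6] (faults so far: 4)
  step 11: ref 5 -> FAULT, evict 2, frames=[5,1,4,6] (faults so far: 5)
  step 12: ref 3 -> FAULT, evict 4, frames=[5,1,3,6] (faults so far: 6)
  step 13: ref 1 -> HIT, frames=[5,1,3,6] (faults so far: 6)
  step 14: ref 5 -> HIT, frames=[5,1,3,6] (faults so far: 6)
  step 15: ref 5 -> HIT, frames=[5,1,3,6] (faults so far: 6)
  Optimal total faults: 6

Answer: 7 7 6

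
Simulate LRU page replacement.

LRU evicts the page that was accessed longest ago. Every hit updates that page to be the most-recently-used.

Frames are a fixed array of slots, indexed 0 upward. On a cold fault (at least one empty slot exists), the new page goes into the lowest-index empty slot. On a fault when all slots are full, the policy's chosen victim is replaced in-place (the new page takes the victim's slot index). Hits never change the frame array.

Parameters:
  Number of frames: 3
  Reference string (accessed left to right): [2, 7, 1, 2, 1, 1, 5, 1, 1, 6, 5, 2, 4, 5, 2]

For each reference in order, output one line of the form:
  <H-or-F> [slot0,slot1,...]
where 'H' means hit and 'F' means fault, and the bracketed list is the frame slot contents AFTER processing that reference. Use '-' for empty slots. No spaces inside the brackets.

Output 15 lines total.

F [2,-,-]
F [2,7,-]
F [2,7,1]
H [2,7,1]
H [2,7,1]
H [2,7,1]
F [2,5,1]
H [2,5,1]
H [2,5,1]
F [6,5,1]
H [6,5,1]
F [6,5,2]
F [4,5,2]
H [4,5,2]
H [4,5,2]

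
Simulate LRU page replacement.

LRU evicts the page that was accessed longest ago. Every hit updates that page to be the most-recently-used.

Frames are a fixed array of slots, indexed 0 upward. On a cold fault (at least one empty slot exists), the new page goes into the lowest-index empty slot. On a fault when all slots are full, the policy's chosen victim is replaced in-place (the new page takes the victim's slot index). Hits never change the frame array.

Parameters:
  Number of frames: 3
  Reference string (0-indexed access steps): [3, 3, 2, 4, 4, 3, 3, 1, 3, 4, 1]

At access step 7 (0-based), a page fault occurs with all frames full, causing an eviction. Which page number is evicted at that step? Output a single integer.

Answer: 2

Derivation:
Step 0: ref 3 -> FAULT, frames=[3,-,-]
Step 1: ref 3 -> HIT, frames=[3,-,-]
Step 2: ref 2 -> FAULT, frames=[3,2,-]
Step 3: ref 4 -> FAULT, frames=[3,2,4]
Step 4: ref 4 -> HIT, frames=[3,2,4]
Step 5: ref 3 -> HIT, frames=[3,2,4]
Step 6: ref 3 -> HIT, frames=[3,2,4]
Step 7: ref 1 -> FAULT, evict 2, frames=[3,1,4]
At step 7: evicted page 2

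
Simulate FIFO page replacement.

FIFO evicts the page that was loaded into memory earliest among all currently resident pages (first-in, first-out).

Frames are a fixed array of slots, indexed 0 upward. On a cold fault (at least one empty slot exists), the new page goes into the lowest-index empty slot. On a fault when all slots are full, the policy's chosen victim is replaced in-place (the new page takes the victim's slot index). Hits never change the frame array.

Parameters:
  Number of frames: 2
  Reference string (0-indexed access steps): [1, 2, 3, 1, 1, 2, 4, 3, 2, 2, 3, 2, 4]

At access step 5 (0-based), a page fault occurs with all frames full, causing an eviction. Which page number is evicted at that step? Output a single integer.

Answer: 3

Derivation:
Step 0: ref 1 -> FAULT, frames=[1,-]
Step 1: ref 2 -> FAULT, frames=[1,2]
Step 2: ref 3 -> FAULT, evict 1, frames=[3,2]
Step 3: ref 1 -> FAULT, evict 2, frames=[3,1]
Step 4: ref 1 -> HIT, frames=[3,1]
Step 5: ref 2 -> FAULT, evict 3, frames=[2,1]
At step 5: evicted page 3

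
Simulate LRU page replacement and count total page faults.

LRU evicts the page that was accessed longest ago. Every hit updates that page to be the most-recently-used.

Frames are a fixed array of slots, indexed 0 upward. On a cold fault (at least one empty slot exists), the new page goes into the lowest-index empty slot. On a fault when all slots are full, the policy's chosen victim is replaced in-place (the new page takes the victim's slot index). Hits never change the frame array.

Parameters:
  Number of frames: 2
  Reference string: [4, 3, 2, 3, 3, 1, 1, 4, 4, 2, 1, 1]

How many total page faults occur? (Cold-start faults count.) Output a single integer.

Step 0: ref 4 → FAULT, frames=[4,-]
Step 1: ref 3 → FAULT, frames=[4,3]
Step 2: ref 2 → FAULT (evict 4), frames=[2,3]
Step 3: ref 3 → HIT, frames=[2,3]
Step 4: ref 3 → HIT, frames=[2,3]
Step 5: ref 1 → FAULT (evict 2), frames=[1,3]
Step 6: ref 1 → HIT, frames=[1,3]
Step 7: ref 4 → FAULT (evict 3), frames=[1,4]
Step 8: ref 4 → HIT, frames=[1,4]
Step 9: ref 2 → FAULT (evict 1), frames=[2,4]
Step 10: ref 1 → FAULT (evict 4), frames=[2,1]
Step 11: ref 1 → HIT, frames=[2,1]
Total faults: 7

Answer: 7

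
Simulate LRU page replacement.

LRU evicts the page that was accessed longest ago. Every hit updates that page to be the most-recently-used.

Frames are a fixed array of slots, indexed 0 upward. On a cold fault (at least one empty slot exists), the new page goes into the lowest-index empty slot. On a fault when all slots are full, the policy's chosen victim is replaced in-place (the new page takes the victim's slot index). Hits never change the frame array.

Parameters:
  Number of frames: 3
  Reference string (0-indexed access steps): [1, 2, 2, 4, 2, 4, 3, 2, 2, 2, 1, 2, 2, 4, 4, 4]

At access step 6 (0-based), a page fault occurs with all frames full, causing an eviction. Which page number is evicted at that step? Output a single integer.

Step 0: ref 1 -> FAULT, frames=[1,-,-]
Step 1: ref 2 -> FAULT, frames=[1,2,-]
Step 2: ref 2 -> HIT, frames=[1,2,-]
Step 3: ref 4 -> FAULT, frames=[1,2,4]
Step 4: ref 2 -> HIT, frames=[1,2,4]
Step 5: ref 4 -> HIT, frames=[1,2,4]
Step 6: ref 3 -> FAULT, evict 1, frames=[3,2,4]
At step 6: evicted page 1

Answer: 1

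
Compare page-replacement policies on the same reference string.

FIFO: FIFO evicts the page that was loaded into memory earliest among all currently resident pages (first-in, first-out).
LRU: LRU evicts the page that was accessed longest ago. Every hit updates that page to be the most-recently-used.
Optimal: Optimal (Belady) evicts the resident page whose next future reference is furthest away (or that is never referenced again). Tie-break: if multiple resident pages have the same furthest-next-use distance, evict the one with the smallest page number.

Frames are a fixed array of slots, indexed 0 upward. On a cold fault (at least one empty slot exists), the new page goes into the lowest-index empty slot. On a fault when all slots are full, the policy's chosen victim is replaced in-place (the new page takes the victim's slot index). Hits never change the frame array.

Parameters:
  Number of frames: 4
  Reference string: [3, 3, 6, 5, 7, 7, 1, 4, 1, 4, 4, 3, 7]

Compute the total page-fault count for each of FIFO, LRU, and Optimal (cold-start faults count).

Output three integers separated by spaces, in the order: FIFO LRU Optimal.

--- FIFO ---
  step 0: ref 3 -> FAULT, frames=[3,-,-,-] (faults so far: 1)
  step 1: ref 3 -> HIT, frames=[3,-,-,-] (faults so far: 1)
  step 2: ref 6 -> FAULT, frames=[3,6,-,-] (faults so far: 2)
  step 3: ref 5 -> FAULT, frames=[3,6,5,-] (faults so far: 3)
  step 4: ref 7 -> FAULT, frames=[3,6,5,7] (faults so far: 4)
  step 5: ref 7 -> HIT, frames=[3,6,5,7] (faults so far: 4)
  step 6: ref 1 -> FAULT, evict 3, frames=[1,6,5,7] (faults so far: 5)
  step 7: ref 4 -> FAULT, evict 6, frames=[1,4,5,7] (faults so far: 6)
  step 8: ref 1 -> HIT, frames=[1,4,5,7] (faults so far: 6)
  step 9: ref 4 -> HIT, frames=[1,4,5,7] (faults so far: 6)
  step 10: ref 4 -> HIT, frames=[1,4,5,7] (faults so far: 6)
  step 11: ref 3 -> FAULT, evict 5, frames=[1,4,3,7] (faults so far: 7)
  step 12: ref 7 -> HIT, frames=[1,4,3,7] (faults so far: 7)
  FIFO total faults: 7
--- LRU ---
  step 0: ref 3 -> FAULT, frames=[3,-,-,-] (faults so far: 1)
  step 1: ref 3 -> HIT, frames=[3,-,-,-] (faults so far: 1)
  step 2: ref 6 -> FAULT, frames=[3,6,-,-] (faults so far: 2)
  step 3: ref 5 -> FAULT, frames=[3,6,5,-] (faults so far: 3)
  step 4: ref 7 -> FAULT, frames=[3,6,5,7] (faults so far: 4)
  step 5: ref 7 -> HIT, frames=[3,6,5,7] (faults so far: 4)
  step 6: ref 1 -> FAULT, evict 3, frames=[1,6,5,7] (faults so far: 5)
  step 7: ref 4 -> FAULT, evict 6, frames=[1,4,5,7] (faults so far: 6)
  step 8: ref 1 -> HIT, frames=[1,4,5,7] (faults so far: 6)
  step 9: ref 4 -> HIT, frames=[1,4,5,7] (faults so far: 6)
  step 10: ref 4 -> HIT, frames=[1,4,5,7] (faults so far: 6)
  step 11: ref 3 -> FAULT, evict 5, frames=[1,4,3,7] (faults so far: 7)
  step 12: ref 7 -> HIT, frames=[1,4,3,7] (faults so far: 7)
  LRU total faults: 7
--- Optimal ---
  step 0: ref 3 -> FAULT, frames=[3,-,-,-] (faults so far: 1)
  step 1: ref 3 -> HIT, frames=[3,-,-,-] (faults so far: 1)
  step 2: ref 6 -> FAULT, frames=[3,6,-,-] (faults so far: 2)
  step 3: ref 5 -> FAULT, frames=[3,6,5,-] (faults so far: 3)
  step 4: ref 7 -> FAULT, frames=[3,6,5,7] (faults so far: 4)
  step 5: ref 7 -> HIT, frames=[3,6,5,7] (faults so far: 4)
  step 6: ref 1 -> FAULT, evict 5, frames=[3,6,1,7] (faults so far: 5)
  step 7: ref 4 -> FAULT, evict 6, frames=[3,4,1,7] (faults so far: 6)
  step 8: ref 1 -> HIT, frames=[3,4,1,7] (faults so far: 6)
  step 9: ref 4 -> HIT, frames=[3,4,1,7] (faults so far: 6)
  step 10: ref 4 -> HIT, frames=[3,4,1,7] (faults so far: 6)
  step 11: ref 3 -> HIT, frames=[3,4,1,7] (faults so far: 6)
  step 12: ref 7 -> HIT, frames=[3,4,1,7] (faults so far: 6)
  Optimal total faults: 6

Answer: 7 7 6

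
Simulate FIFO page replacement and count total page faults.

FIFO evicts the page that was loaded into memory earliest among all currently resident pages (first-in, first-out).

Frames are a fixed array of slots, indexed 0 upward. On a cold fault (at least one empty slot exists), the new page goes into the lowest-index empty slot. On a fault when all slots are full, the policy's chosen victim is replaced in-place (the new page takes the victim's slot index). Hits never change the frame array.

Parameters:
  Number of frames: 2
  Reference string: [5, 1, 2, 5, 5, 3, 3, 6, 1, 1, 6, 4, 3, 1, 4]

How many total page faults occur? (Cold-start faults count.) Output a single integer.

Answer: 11

Derivation:
Step 0: ref 5 → FAULT, frames=[5,-]
Step 1: ref 1 → FAULT, frames=[5,1]
Step 2: ref 2 → FAULT (evict 5), frames=[2,1]
Step 3: ref 5 → FAULT (evict 1), frames=[2,5]
Step 4: ref 5 → HIT, frames=[2,5]
Step 5: ref 3 → FAULT (evict 2), frames=[3,5]
Step 6: ref 3 → HIT, frames=[3,5]
Step 7: ref 6 → FAULT (evict 5), frames=[3,6]
Step 8: ref 1 → FAULT (evict 3), frames=[1,6]
Step 9: ref 1 → HIT, frames=[1,6]
Step 10: ref 6 → HIT, frames=[1,6]
Step 11: ref 4 → FAULT (evict 6), frames=[1,4]
Step 12: ref 3 → FAULT (evict 1), frames=[3,4]
Step 13: ref 1 → FAULT (evict 4), frames=[3,1]
Step 14: ref 4 → FAULT (evict 3), frames=[4,1]
Total faults: 11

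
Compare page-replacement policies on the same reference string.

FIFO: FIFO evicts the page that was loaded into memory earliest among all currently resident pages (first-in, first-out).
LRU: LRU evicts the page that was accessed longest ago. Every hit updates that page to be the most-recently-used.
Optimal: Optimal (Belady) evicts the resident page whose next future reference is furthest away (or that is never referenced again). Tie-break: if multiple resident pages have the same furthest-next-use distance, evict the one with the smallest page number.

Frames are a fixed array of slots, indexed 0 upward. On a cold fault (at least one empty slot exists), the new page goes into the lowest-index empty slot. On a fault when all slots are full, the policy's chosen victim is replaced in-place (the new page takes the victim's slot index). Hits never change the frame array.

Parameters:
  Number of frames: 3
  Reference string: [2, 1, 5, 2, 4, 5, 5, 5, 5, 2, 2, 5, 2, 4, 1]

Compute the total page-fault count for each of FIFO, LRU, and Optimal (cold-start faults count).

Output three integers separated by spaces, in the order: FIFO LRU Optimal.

Answer: 6 5 5

Derivation:
--- FIFO ---
  step 0: ref 2 -> FAULT, frames=[2,-,-] (faults so far: 1)
  step 1: ref 1 -> FAULT, frames=[2,1,-] (faults so far: 2)
  step 2: ref 5 -> FAULT, frames=[2,1,5] (faults so far: 3)
  step 3: ref 2 -> HIT, frames=[2,1,5] (faults so far: 3)
  step 4: ref 4 -> FAULT, evict 2, frames=[4,1,5] (faults so far: 4)
  step 5: ref 5 -> HIT, frames=[4,1,5] (faults so far: 4)
  step 6: ref 5 -> HIT, frames=[4,1,5] (faults so far: 4)
  step 7: ref 5 -> HIT, frames=[4,1,5] (faults so far: 4)
  step 8: ref 5 -> HIT, frames=[4,1,5] (faults so far: 4)
  step 9: ref 2 -> FAULT, evict 1, frames=[4,2,5] (faults so far: 5)
  step 10: ref 2 -> HIT, frames=[4,2,5] (faults so far: 5)
  step 11: ref 5 -> HIT, frames=[4,2,5] (faults so far: 5)
  step 12: ref 2 -> HIT, frames=[4,2,5] (faults so far: 5)
  step 13: ref 4 -> HIT, frames=[4,2,5] (faults so far: 5)
  step 14: ref 1 -> FAULT, evict 5, frames=[4,2,1] (faults so far: 6)
  FIFO total faults: 6
--- LRU ---
  step 0: ref 2 -> FAULT, frames=[2,-,-] (faults so far: 1)
  step 1: ref 1 -> FAULT, frames=[2,1,-] (faults so far: 2)
  step 2: ref 5 -> FAULT, frames=[2,1,5] (faults so far: 3)
  step 3: ref 2 -> HIT, frames=[2,1,5] (faults so far: 3)
  step 4: ref 4 -> FAULT, evict 1, frames=[2,4,5] (faults so far: 4)
  step 5: ref 5 -> HIT, frames=[2,4,5] (faults so far: 4)
  step 6: ref 5 -> HIT, frames=[2,4,5] (faults so far: 4)
  step 7: ref 5 -> HIT, frames=[2,4,5] (faults so far: 4)
  step 8: ref 5 -> HIT, frames=[2,4,5] (faults so far: 4)
  step 9: ref 2 -> HIT, frames=[2,4,5] (faults so far: 4)
  step 10: ref 2 -> HIT, frames=[2,4,5] (faults so far: 4)
  step 11: ref 5 -> HIT, frames=[2,4,5] (faults so far: 4)
  step 12: ref 2 -> HIT, frames=[2,4,5] (faults so far: 4)
  step 13: ref 4 -> HIT, frames=[2,4,5] (faults so far: 4)
  step 14: ref 1 -> FAULT, evict 5, frames=[2,4,1] (faults so far: 5)
  LRU total faults: 5
--- Optimal ---
  step 0: ref 2 -> FAULT, frames=[2,-,-] (faults so far: 1)
  step 1: ref 1 -> FAULT, frames=[2,1,-] (faults so far: 2)
  step 2: ref 5 -> FAULT, frames=[2,1,5] (faults so far: 3)
  step 3: ref 2 -> HIT, frames=[2,1,5] (faults so far: 3)
  step 4: ref 4 -> FAULT, evict 1, frames=[2,4,5] (faults so far: 4)
  step 5: ref 5 -> HIT, frames=[2,4,5] (faults so far: 4)
  step 6: ref 5 -> HIT, frames=[2,4,5] (faults so far: 4)
  step 7: ref 5 -> HIT, frames=[2,4,5] (faults so far: 4)
  step 8: ref 5 -> HIT, frames=[2,4,5] (faults so far: 4)
  step 9: ref 2 -> HIT, frames=[2,4,5] (faults so far: 4)
  step 10: ref 2 -> HIT, frames=[2,4,5] (faults so far: 4)
  step 11: ref 5 -> HIT, frames=[2,4,5] (faults so far: 4)
  step 12: ref 2 -> HIT, frames=[2,4,5] (faults so far: 4)
  step 13: ref 4 -> HIT, frames=[2,4,5] (faults so far: 4)
  step 14: ref 1 -> FAULT, evict 2, frames=[1,4,5] (faults so far: 5)
  Optimal total faults: 5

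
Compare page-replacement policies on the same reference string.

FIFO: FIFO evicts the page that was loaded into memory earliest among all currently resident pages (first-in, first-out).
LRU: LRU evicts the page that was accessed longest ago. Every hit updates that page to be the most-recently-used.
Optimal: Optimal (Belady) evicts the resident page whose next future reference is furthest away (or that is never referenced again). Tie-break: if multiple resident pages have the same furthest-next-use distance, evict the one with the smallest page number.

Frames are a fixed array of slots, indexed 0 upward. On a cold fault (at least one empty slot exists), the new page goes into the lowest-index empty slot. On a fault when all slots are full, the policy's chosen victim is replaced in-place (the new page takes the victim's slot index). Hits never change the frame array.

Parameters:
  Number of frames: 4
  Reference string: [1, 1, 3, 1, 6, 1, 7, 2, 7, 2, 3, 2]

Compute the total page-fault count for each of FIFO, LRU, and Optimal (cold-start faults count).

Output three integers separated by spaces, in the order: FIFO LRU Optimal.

--- FIFO ---
  step 0: ref 1 -> FAULT, frames=[1,-,-,-] (faults so far: 1)
  step 1: ref 1 -> HIT, frames=[1,-,-,-] (faults so far: 1)
  step 2: ref 3 -> FAULT, frames=[1,3,-,-] (faults so far: 2)
  step 3: ref 1 -> HIT, frames=[1,3,-,-] (faults so far: 2)
  step 4: ref 6 -> FAULT, frames=[1,3,6,-] (faults so far: 3)
  step 5: ref 1 -> HIT, frames=[1,3,6,-] (faults so far: 3)
  step 6: ref 7 -> FAULT, frames=[1,3,6,7] (faults so far: 4)
  step 7: ref 2 -> FAULT, evict 1, frames=[2,3,6,7] (faults so far: 5)
  step 8: ref 7 -> HIT, frames=[2,3,6,7] (faults so far: 5)
  step 9: ref 2 -> HIT, frames=[2,3,6,7] (faults so far: 5)
  step 10: ref 3 -> HIT, frames=[2,3,6,7] (faults so far: 5)
  step 11: ref 2 -> HIT, frames=[2,3,6,7] (faults so far: 5)
  FIFO total faults: 5
--- LRU ---
  step 0: ref 1 -> FAULT, frames=[1,-,-,-] (faults so far: 1)
  step 1: ref 1 -> HIT, frames=[1,-,-,-] (faults so far: 1)
  step 2: ref 3 -> FAULT, frames=[1,3,-,-] (faults so far: 2)
  step 3: ref 1 -> HIT, frames=[1,3,-,-] (faults so far: 2)
  step 4: ref 6 -> FAULT, frames=[1,3,6,-] (faults so far: 3)
  step 5: ref 1 -> HIT, frames=[1,3,6,-] (faults so far: 3)
  step 6: ref 7 -> FAULT, frames=[1,3,6,7] (faults so far: 4)
  step 7: ref 2 -> FAULT, evict 3, frames=[1,2,6,7] (faults so far: 5)
  step 8: ref 7 -> HIT, frames=[1,2,6,7] (faults so far: 5)
  step 9: ref 2 -> HIT, frames=[1,2,6,7] (faults so far: 5)
  step 10: ref 3 -> FAULT, evict 6, frames=[1,2,3,7] (faults so far: 6)
  step 11: ref 2 -> HIT, frames=[1,2,3,7] (faults so far: 6)
  LRU total faults: 6
--- Optimal ---
  step 0: ref 1 -> FAULT, frames=[1,-,-,-] (faults so far: 1)
  step 1: ref 1 -> HIT, frames=[1,-,-,-] (faults so far: 1)
  step 2: ref 3 -> FAULT, frames=[1,3,-,-] (faults so far: 2)
  step 3: ref 1 -> HIT, frames=[1,3,-,-] (faults so far: 2)
  step 4: ref 6 -> FAULT, frames=[1,3,6,-] (faults so far: 3)
  step 5: ref 1 -> HIT, frames=[1,3,6,-] (faults so far: 3)
  step 6: ref 7 -> FAULT, frames=[1,3,6,7] (faults so far: 4)
  step 7: ref 2 -> FAULT, evict 1, frames=[2,3,6,7] (faults so far: 5)
  step 8: ref 7 -> HIT, frames=[2,3,6,7] (faults so far: 5)
  step 9: ref 2 -> HIT, frames=[2,3,6,7] (faults so far: 5)
  step 10: ref 3 -> HIT, frames=[2,3,6,7] (faults so far: 5)
  step 11: ref 2 -> HIT, frames=[2,3,6,7] (faults so far: 5)
  Optimal total faults: 5

Answer: 5 6 5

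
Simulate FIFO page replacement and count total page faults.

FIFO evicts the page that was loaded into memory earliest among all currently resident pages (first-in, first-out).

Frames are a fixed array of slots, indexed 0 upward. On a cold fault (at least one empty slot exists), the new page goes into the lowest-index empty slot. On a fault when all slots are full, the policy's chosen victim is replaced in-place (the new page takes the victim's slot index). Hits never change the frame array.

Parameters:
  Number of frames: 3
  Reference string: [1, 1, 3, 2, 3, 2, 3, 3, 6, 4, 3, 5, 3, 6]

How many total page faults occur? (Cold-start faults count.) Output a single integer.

Step 0: ref 1 → FAULT, frames=[1,-,-]
Step 1: ref 1 → HIT, frames=[1,-,-]
Step 2: ref 3 → FAULT, frames=[1,3,-]
Step 3: ref 2 → FAULT, frames=[1,3,2]
Step 4: ref 3 → HIT, frames=[1,3,2]
Step 5: ref 2 → HIT, frames=[1,3,2]
Step 6: ref 3 → HIT, frames=[1,3,2]
Step 7: ref 3 → HIT, frames=[1,3,2]
Step 8: ref 6 → FAULT (evict 1), frames=[6,3,2]
Step 9: ref 4 → FAULT (evict 3), frames=[6,4,2]
Step 10: ref 3 → FAULT (evict 2), frames=[6,4,3]
Step 11: ref 5 → FAULT (evict 6), frames=[5,4,3]
Step 12: ref 3 → HIT, frames=[5,4,3]
Step 13: ref 6 → FAULT (evict 4), frames=[5,6,3]
Total faults: 8

Answer: 8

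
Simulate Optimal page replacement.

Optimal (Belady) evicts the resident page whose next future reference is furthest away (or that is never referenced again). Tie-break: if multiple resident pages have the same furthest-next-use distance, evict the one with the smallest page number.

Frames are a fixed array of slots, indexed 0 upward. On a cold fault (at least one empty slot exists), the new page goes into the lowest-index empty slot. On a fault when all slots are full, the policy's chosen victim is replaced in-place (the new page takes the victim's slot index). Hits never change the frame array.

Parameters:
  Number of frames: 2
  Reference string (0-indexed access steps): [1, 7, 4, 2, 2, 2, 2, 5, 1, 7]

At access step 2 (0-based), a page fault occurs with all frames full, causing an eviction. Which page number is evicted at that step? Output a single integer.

Step 0: ref 1 -> FAULT, frames=[1,-]
Step 1: ref 7 -> FAULT, frames=[1,7]
Step 2: ref 4 -> FAULT, evict 7, frames=[1,4]
At step 2: evicted page 7

Answer: 7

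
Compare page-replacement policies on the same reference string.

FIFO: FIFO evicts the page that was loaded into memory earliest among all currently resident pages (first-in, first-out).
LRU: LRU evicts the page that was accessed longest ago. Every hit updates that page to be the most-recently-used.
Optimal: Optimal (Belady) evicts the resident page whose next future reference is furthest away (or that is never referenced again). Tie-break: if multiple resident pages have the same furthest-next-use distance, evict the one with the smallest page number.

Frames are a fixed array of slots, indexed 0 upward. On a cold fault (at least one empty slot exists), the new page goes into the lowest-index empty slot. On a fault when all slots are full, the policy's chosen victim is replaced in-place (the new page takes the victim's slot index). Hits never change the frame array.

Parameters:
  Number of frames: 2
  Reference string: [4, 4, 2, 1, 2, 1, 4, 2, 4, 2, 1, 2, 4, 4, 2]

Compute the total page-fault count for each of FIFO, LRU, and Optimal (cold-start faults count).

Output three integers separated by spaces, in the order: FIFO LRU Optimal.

Answer: 8 7 6

Derivation:
--- FIFO ---
  step 0: ref 4 -> FAULT, frames=[4,-] (faults so far: 1)
  step 1: ref 4 -> HIT, frames=[4,-] (faults so far: 1)
  step 2: ref 2 -> FAULT, frames=[4,2] (faults so far: 2)
  step 3: ref 1 -> FAULT, evict 4, frames=[1,2] (faults so far: 3)
  step 4: ref 2 -> HIT, frames=[1,2] (faults so far: 3)
  step 5: ref 1 -> HIT, frames=[1,2] (faults so far: 3)
  step 6: ref 4 -> FAULT, evict 2, frames=[1,4] (faults so far: 4)
  step 7: ref 2 -> FAULT, evict 1, frames=[2,4] (faults so far: 5)
  step 8: ref 4 -> HIT, frames=[2,4] (faults so far: 5)
  step 9: ref 2 -> HIT, frames=[2,4] (faults so far: 5)
  step 10: ref 1 -> FAULT, evict 4, frames=[2,1] (faults so far: 6)
  step 11: ref 2 -> HIT, frames=[2,1] (faults so far: 6)
  step 12: ref 4 -> FAULT, evict 2, frames=[4,1] (faults so far: 7)
  step 13: ref 4 -> HIT, frames=[4,1] (faults so far: 7)
  step 14: ref 2 -> FAULT, evict 1, frames=[4,2] (faults so far: 8)
  FIFO total faults: 8
--- LRU ---
  step 0: ref 4 -> FAULT, frames=[4,-] (faults so far: 1)
  step 1: ref 4 -> HIT, frames=[4,-] (faults so far: 1)
  step 2: ref 2 -> FAULT, frames=[4,2] (faults so far: 2)
  step 3: ref 1 -> FAULT, evict 4, frames=[1,2] (faults so far: 3)
  step 4: ref 2 -> HIT, frames=[1,2] (faults so far: 3)
  step 5: ref 1 -> HIT, frames=[1,2] (faults so far: 3)
  step 6: ref 4 -> FAULT, evict 2, frames=[1,4] (faults so far: 4)
  step 7: ref 2 -> FAULT, evict 1, frames=[2,4] (faults so far: 5)
  step 8: ref 4 -> HIT, frames=[2,4] (faults so far: 5)
  step 9: ref 2 -> HIT, frames=[2,4] (faults so far: 5)
  step 10: ref 1 -> FAULT, evict 4, frames=[2,1] (faults so far: 6)
  step 11: ref 2 -> HIT, frames=[2,1] (faults so far: 6)
  step 12: ref 4 -> FAULT, evict 1, frames=[2,4] (faults so far: 7)
  step 13: ref 4 -> HIT, frames=[2,4] (faults so far: 7)
  step 14: ref 2 -> HIT, frames=[2,4] (faults so far: 7)
  LRU total faults: 7
--- Optimal ---
  step 0: ref 4 -> FAULT, frames=[4,-] (faults so far: 1)
  step 1: ref 4 -> HIT, frames=[4,-] (faults so far: 1)
  step 2: ref 2 -> FAULT, frames=[4,2] (faults so far: 2)
  step 3: ref 1 -> FAULT, evict 4, frames=[1,2] (faults so far: 3)
  step 4: ref 2 -> HIT, frames=[1,2] (faults so far: 3)
  step 5: ref 1 -> HIT, frames=[1,2] (faults so far: 3)
  step 6: ref 4 -> FAULT, evict 1, frames=[4,2] (faults so far: 4)
  step 7: ref 2 -> HIT, frames=[4,2] (faults so far: 4)
  step 8: ref 4 -> HIT, frames=[4,2] (faults so far: 4)
  step 9: ref 2 -> HIT, frames=[4,2] (faults so far: 4)
  step 10: ref 1 -> FAULT, evict 4, frames=[1,2] (faults so far: 5)
  step 11: ref 2 -> HIT, frames=[1,2] (faults so far: 5)
  step 12: ref 4 -> FAULT, evict 1, frames=[4,2] (faults so far: 6)
  step 13: ref 4 -> HIT, frames=[4,2] (faults so far: 6)
  step 14: ref 2 -> HIT, frames=[4,2] (faults so far: 6)
  Optimal total faults: 6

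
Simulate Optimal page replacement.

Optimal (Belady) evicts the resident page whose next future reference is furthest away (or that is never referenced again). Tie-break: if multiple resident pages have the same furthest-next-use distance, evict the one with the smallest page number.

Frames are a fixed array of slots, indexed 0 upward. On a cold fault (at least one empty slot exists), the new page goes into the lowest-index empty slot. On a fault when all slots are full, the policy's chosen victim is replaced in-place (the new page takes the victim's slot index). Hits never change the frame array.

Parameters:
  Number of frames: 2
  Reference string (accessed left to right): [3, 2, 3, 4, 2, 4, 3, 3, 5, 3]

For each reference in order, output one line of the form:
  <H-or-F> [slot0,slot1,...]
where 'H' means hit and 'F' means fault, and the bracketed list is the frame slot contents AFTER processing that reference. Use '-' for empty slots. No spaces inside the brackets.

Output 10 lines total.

F [3,-]
F [3,2]
H [3,2]
F [4,2]
H [4,2]
H [4,2]
F [4,3]
H [4,3]
F [5,3]
H [5,3]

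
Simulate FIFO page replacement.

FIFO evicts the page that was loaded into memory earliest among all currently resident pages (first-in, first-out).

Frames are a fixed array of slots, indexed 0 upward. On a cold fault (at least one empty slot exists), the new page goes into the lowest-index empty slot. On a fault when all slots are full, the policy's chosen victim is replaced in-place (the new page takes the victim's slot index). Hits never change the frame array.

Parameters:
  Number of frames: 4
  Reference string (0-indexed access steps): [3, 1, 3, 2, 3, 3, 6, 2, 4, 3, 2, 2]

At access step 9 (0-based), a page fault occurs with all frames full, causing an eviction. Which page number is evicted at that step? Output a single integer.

Answer: 1

Derivation:
Step 0: ref 3 -> FAULT, frames=[3,-,-,-]
Step 1: ref 1 -> FAULT, frames=[3,1,-,-]
Step 2: ref 3 -> HIT, frames=[3,1,-,-]
Step 3: ref 2 -> FAULT, frames=[3,1,2,-]
Step 4: ref 3 -> HIT, frames=[3,1,2,-]
Step 5: ref 3 -> HIT, frames=[3,1,2,-]
Step 6: ref 6 -> FAULT, frames=[3,1,2,6]
Step 7: ref 2 -> HIT, frames=[3,1,2,6]
Step 8: ref 4 -> FAULT, evict 3, frames=[4,1,2,6]
Step 9: ref 3 -> FAULT, evict 1, frames=[4,3,2,6]
At step 9: evicted page 1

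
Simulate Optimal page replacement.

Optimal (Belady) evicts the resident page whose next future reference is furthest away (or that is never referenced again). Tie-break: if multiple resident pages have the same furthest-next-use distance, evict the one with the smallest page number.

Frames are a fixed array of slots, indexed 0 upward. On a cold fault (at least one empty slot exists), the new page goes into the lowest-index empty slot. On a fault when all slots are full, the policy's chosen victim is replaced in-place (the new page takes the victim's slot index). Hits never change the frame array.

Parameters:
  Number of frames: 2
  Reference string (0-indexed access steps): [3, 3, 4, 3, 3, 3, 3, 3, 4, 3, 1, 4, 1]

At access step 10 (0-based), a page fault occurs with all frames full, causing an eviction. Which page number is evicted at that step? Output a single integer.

Step 0: ref 3 -> FAULT, frames=[3,-]
Step 1: ref 3 -> HIT, frames=[3,-]
Step 2: ref 4 -> FAULT, frames=[3,4]
Step 3: ref 3 -> HIT, frames=[3,4]
Step 4: ref 3 -> HIT, frames=[3,4]
Step 5: ref 3 -> HIT, frames=[3,4]
Step 6: ref 3 -> HIT, frames=[3,4]
Step 7: ref 3 -> HIT, frames=[3,4]
Step 8: ref 4 -> HIT, frames=[3,4]
Step 9: ref 3 -> HIT, frames=[3,4]
Step 10: ref 1 -> FAULT, evict 3, frames=[1,4]
At step 10: evicted page 3

Answer: 3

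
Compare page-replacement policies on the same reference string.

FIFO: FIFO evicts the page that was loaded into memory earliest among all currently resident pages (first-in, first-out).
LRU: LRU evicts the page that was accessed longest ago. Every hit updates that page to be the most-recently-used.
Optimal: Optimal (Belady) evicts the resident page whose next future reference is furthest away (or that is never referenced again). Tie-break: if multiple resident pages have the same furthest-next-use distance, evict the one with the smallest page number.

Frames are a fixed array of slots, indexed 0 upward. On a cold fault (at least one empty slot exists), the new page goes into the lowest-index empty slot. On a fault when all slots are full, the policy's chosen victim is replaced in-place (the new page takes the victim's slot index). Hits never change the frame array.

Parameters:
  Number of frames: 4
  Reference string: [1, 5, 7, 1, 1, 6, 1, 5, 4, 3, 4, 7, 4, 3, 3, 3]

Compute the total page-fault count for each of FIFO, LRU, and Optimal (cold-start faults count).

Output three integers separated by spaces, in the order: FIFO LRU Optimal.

Answer: 6 7 6

Derivation:
--- FIFO ---
  step 0: ref 1 -> FAULT, frames=[1,-,-,-] (faults so far: 1)
  step 1: ref 5 -> FAULT, frames=[1,5,-,-] (faults so far: 2)
  step 2: ref 7 -> FAULT, frames=[1,5,7,-] (faults so far: 3)
  step 3: ref 1 -> HIT, frames=[1,5,7,-] (faults so far: 3)
  step 4: ref 1 -> HIT, frames=[1,5,7,-] (faults so far: 3)
  step 5: ref 6 -> FAULT, frames=[1,5,7,6] (faults so far: 4)
  step 6: ref 1 -> HIT, frames=[1,5,7,6] (faults so far: 4)
  step 7: ref 5 -> HIT, frames=[1,5,7,6] (faults so far: 4)
  step 8: ref 4 -> FAULT, evict 1, frames=[4,5,7,6] (faults so far: 5)
  step 9: ref 3 -> FAULT, evict 5, frames=[4,3,7,6] (faults so far: 6)
  step 10: ref 4 -> HIT, frames=[4,3,7,6] (faults so far: 6)
  step 11: ref 7 -> HIT, frames=[4,3,7,6] (faults so far: 6)
  step 12: ref 4 -> HIT, frames=[4,3,7,6] (faults so far: 6)
  step 13: ref 3 -> HIT, frames=[4,3,7,6] (faults so far: 6)
  step 14: ref 3 -> HIT, frames=[4,3,7,6] (faults so far: 6)
  step 15: ref 3 -> HIT, frames=[4,3,7,6] (faults so far: 6)
  FIFO total faults: 6
--- LRU ---
  step 0: ref 1 -> FAULT, frames=[1,-,-,-] (faults so far: 1)
  step 1: ref 5 -> FAULT, frames=[1,5,-,-] (faults so far: 2)
  step 2: ref 7 -> FAULT, frames=[1,5,7,-] (faults so far: 3)
  step 3: ref 1 -> HIT, frames=[1,5,7,-] (faults so far: 3)
  step 4: ref 1 -> HIT, frames=[1,5,7,-] (faults so far: 3)
  step 5: ref 6 -> FAULT, frames=[1,5,7,6] (faults so far: 4)
  step 6: ref 1 -> HIT, frames=[1,5,7,6] (faults so far: 4)
  step 7: ref 5 -> HIT, frames=[1,5,7,6] (faults so far: 4)
  step 8: ref 4 -> FAULT, evict 7, frames=[1,5,4,6] (faults so far: 5)
  step 9: ref 3 -> FAULT, evict 6, frames=[1,5,4,3] (faults so far: 6)
  step 10: ref 4 -> HIT, frames=[1,5,4,3] (faults so far: 6)
  step 11: ref 7 -> FAULT, evict 1, frames=[7,5,4,3] (faults so far: 7)
  step 12: ref 4 -> HIT, frames=[7,5,4,3] (faults so far: 7)
  step 13: ref 3 -> HIT, frames=[7,5,4,3] (faults so far: 7)
  step 14: ref 3 -> HIT, frames=[7,5,4,3] (faults so far: 7)
  step 15: ref 3 -> HIT, frames=[7,5,4,3] (faults so far: 7)
  LRU total faults: 7
--- Optimal ---
  step 0: ref 1 -> FAULT, frames=[1,-,-,-] (faults so far: 1)
  step 1: ref 5 -> FAULT, frames=[1,5,-,-] (faults so far: 2)
  step 2: ref 7 -> FAULT, frames=[1,5,7,-] (faults so far: 3)
  step 3: ref 1 -> HIT, frames=[1,5,7,-] (faults so far: 3)
  step 4: ref 1 -> HIT, frames=[1,5,7,-] (faults so far: 3)
  step 5: ref 6 -> FAULT, frames=[1,5,7,6] (faults so far: 4)
  step 6: ref 1 -> HIT, frames=[1,5,7,6] (faults so far: 4)
  step 7: ref 5 -> HIT, frames=[1,5,7,6] (faults so far: 4)
  step 8: ref 4 -> FAULT, evict 1, frames=[4,5,7,6] (faults so far: 5)
  step 9: ref 3 -> FAULT, evict 5, frames=[4,3,7,6] (faults so far: 6)
  step 10: ref 4 -> HIT, frames=[4,3,7,6] (faults so far: 6)
  step 11: ref 7 -> HIT, frames=[4,3,7,6] (faults so far: 6)
  step 12: ref 4 -> HIT, frames=[4,3,7,6] (faults so far: 6)
  step 13: ref 3 -> HIT, frames=[4,3,7,6] (faults so far: 6)
  step 14: ref 3 -> HIT, frames=[4,3,7,6] (faults so far: 6)
  step 15: ref 3 -> HIT, frames=[4,3,7,6] (faults so far: 6)
  Optimal total faults: 6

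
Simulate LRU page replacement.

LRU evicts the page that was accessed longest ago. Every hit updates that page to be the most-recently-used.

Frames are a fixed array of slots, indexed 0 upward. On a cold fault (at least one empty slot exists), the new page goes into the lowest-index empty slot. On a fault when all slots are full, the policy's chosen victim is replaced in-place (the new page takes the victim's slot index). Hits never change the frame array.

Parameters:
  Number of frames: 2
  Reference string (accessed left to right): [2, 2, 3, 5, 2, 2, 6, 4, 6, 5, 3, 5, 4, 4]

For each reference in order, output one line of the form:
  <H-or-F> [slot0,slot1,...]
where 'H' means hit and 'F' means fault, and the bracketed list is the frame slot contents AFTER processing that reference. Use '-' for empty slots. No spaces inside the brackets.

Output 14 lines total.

F [2,-]
H [2,-]
F [2,3]
F [5,3]
F [5,2]
H [5,2]
F [6,2]
F [6,4]
H [6,4]
F [6,5]
F [3,5]
H [3,5]
F [4,5]
H [4,5]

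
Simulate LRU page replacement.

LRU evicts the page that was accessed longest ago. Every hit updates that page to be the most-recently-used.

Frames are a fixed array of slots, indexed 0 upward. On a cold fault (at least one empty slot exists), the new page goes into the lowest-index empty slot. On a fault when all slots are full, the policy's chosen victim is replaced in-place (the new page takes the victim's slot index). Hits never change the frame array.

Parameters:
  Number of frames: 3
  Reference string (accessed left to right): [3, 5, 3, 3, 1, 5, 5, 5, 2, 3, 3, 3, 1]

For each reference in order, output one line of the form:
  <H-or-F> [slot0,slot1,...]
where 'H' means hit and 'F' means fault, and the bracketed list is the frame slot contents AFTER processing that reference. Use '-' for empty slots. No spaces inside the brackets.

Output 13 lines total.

F [3,-,-]
F [3,5,-]
H [3,5,-]
H [3,5,-]
F [3,5,1]
H [3,5,1]
H [3,5,1]
H [3,5,1]
F [2,5,1]
F [2,5,3]
H [2,5,3]
H [2,5,3]
F [2,1,3]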